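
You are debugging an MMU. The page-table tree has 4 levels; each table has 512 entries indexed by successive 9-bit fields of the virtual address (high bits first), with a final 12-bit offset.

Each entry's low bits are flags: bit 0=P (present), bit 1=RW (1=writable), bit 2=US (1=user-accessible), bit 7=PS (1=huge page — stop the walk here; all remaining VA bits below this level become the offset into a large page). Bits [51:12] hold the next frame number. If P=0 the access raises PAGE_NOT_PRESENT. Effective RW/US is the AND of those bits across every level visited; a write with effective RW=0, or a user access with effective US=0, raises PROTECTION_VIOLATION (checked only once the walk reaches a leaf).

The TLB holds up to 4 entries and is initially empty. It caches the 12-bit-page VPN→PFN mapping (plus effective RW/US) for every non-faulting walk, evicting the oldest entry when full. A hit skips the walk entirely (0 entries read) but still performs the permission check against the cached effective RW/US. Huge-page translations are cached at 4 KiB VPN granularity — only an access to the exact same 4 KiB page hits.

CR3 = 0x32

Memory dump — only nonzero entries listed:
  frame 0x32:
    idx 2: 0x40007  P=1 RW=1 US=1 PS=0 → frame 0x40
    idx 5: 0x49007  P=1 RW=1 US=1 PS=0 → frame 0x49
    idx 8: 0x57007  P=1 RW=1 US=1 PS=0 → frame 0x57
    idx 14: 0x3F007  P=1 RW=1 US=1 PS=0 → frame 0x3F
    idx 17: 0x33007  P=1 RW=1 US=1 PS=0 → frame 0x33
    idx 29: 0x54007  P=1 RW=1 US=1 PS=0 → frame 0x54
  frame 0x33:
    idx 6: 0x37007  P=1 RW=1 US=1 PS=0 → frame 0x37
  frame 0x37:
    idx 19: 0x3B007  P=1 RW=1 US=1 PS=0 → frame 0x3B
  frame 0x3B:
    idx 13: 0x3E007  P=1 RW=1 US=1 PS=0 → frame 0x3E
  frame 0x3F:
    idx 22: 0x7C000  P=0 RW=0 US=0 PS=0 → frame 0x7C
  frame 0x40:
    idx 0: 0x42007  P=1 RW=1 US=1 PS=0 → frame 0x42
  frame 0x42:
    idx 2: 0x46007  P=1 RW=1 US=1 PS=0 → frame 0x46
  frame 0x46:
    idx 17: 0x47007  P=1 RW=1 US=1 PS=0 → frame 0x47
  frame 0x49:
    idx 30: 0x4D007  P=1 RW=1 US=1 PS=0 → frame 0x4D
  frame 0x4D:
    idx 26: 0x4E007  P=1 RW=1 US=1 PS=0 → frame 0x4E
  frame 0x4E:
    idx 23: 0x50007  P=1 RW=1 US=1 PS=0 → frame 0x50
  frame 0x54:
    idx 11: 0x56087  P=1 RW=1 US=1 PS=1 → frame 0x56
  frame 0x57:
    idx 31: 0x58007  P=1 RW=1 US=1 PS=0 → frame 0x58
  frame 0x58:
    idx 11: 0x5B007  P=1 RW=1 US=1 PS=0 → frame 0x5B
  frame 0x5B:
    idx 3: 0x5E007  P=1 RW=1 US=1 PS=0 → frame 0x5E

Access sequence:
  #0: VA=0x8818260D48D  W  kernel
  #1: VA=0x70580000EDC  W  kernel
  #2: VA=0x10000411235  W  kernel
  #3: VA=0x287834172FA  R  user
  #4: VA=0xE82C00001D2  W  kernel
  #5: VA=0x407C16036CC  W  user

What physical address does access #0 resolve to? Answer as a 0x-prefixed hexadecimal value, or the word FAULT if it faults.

Per-access translation:
#0 VA=0x8818260D48D (w,kernel):
  lvl0: tbl 0x32, slot 17 ⇒ 0x33007 (P1/RW1/US1/PS0)
  lvl1: tbl 0x33, slot 6 ⇒ 0x37007 (P1/RW1/US1/PS0)
  lvl2: tbl 0x37, slot 19 ⇒ 0x3B007 (P1/RW1/US1/PS0)
  lvl3: tbl 0x3B, slot 13 ⇒ 0x3E007 (P1/RW1/US1/PS0)
  ⇒ phys 0x3E48D  [4 reads]
#1 VA=0x70580000EDC (w,kernel):
  lvl0: tbl 0x32, slot 14 ⇒ 0x3F007 (P1/RW1/US1/PS0)
  lvl1: tbl 0x3F, slot 22 ⇒ 0x7C000 (P0/RW0/US0/PS0)
  → PAGE_NOT_PRESENT  (2 entries read)
#2 VA=0x10000411235 (w,kernel):
  lvl0: tbl 0x32, slot 2 ⇒ 0x40007 (P1/RW1/US1/PS0)
  lvl1: tbl 0x40, slot 0 ⇒ 0x42007 (P1/RW1/US1/PS0)
  lvl2: tbl 0x42, slot 2 ⇒ 0x46007 (P1/RW1/US1/PS0)
  lvl3: tbl 0x46, slot 17 ⇒ 0x47007 (P1/RW1/US1/PS0)
  ⇒ phys 0x47235  [4 reads]
#3 VA=0x287834172FA (r,user):
  lvl0: tbl 0x32, slot 5 ⇒ 0x49007 (P1/RW1/US1/PS0)
  lvl1: tbl 0x49, slot 30 ⇒ 0x4D007 (P1/RW1/US1/PS0)
  lvl2: tbl 0x4D, slot 26 ⇒ 0x4E007 (P1/RW1/US1/PS0)
  lvl3: tbl 0x4E, slot 23 ⇒ 0x50007 (P1/RW1/US1/PS0)
  ⇒ phys 0x502FA  [4 reads]
#4 VA=0xE82C00001D2 (w,kernel):
  lvl0: tbl 0x32, slot 29 ⇒ 0x54007 (P1/RW1/US1/PS0)
  lvl1: tbl 0x54, slot 11 ⇒ 0x56087 (P1/RW1/US1/PS1)
  ⇒ phys 0x561D2 (huge @L1)  [2 reads]
#5 VA=0x407C16036CC (w,user):
  lvl0: tbl 0x32, slot 8 ⇒ 0x57007 (P1/RW1/US1/PS0)
  lvl1: tbl 0x57, slot 31 ⇒ 0x58007 (P1/RW1/US1/PS0)
  lvl2: tbl 0x58, slot 11 ⇒ 0x5B007 (P1/RW1/US1/PS0)
  lvl3: tbl 0x5B, slot 3 ⇒ 0x5E007 (P1/RW1/US1/PS0)
  ⇒ phys 0x5E6CC  [4 reads]

Access #0 PA: 0x3E48D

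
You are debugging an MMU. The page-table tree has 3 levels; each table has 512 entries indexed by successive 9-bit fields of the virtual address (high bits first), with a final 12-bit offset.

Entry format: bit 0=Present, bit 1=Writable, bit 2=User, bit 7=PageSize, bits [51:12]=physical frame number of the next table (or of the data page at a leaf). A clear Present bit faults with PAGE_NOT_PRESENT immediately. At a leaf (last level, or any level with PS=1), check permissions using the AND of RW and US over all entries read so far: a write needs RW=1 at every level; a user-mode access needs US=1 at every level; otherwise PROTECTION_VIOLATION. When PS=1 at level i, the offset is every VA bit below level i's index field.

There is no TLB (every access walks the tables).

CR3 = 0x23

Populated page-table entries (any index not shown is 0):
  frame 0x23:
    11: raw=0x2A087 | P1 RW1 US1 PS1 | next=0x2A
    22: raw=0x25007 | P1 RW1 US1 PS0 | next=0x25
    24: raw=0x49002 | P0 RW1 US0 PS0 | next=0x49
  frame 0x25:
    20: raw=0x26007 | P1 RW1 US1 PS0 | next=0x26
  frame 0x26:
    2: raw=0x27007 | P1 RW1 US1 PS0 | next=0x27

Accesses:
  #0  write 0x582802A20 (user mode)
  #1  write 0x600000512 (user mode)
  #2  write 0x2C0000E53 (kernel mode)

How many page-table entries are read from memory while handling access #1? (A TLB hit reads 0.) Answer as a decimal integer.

Per-access translation:
#0 VA=0x582802A20 (w,user):
  [0] read 0x23 idx=22: raw=0x25007 flags P=1 W=1 U=1 S=0
  [1] read 0x25 idx=20: raw=0x26007 flags P=1 W=1 U=1 S=0
  [2] read 0x26 idx=2: raw=0x27007 flags P=1 W=1 U=1 S=0
  → PA=0x27A20  (3 entries read)
#1 VA=0x600000512 (w,user):
  [0] read 0x23 idx=24: raw=0x49002 flags P=0 W=1 U=0 S=0
  ✗ PAGE_NOT_PRESENT  [1 reads]
#2 VA=0x2C0000E53 (w,kernel):
  [0] read 0x23 idx=11: raw=0x2A087 flags P=1 W=1 U=1 S=1
  → PA=0x2AE53 (huge @L0)  (1 entries read)

Entries read for #1: 1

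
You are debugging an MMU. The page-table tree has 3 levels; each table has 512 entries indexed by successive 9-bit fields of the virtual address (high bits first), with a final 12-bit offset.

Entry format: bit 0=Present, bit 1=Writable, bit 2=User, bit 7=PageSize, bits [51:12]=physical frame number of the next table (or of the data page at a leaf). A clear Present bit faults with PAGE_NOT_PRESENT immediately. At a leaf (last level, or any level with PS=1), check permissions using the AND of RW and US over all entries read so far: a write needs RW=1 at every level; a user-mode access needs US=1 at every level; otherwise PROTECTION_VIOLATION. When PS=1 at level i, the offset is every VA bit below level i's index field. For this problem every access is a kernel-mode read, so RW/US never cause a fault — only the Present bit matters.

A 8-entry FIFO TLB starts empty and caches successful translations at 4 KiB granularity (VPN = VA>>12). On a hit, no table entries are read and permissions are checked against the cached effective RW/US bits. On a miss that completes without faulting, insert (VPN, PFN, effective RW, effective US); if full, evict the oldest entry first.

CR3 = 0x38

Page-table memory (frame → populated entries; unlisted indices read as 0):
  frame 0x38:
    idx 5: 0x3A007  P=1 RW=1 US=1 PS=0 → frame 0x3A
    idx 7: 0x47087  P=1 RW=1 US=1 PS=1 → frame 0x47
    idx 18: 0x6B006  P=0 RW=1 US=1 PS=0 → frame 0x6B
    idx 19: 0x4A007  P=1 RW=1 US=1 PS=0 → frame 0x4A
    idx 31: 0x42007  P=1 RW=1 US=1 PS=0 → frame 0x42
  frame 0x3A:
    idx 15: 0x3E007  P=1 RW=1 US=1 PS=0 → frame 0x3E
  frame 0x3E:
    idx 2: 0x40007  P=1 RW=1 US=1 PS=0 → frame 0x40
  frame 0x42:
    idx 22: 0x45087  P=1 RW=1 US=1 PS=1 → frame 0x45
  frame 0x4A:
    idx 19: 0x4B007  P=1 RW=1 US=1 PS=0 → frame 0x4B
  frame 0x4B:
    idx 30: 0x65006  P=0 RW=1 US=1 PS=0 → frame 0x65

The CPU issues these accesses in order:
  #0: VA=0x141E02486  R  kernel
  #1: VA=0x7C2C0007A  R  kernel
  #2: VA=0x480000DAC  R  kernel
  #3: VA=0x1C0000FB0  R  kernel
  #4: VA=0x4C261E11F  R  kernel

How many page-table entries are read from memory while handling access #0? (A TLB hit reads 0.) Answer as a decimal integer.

Trace:
#0 VA=0x141E02486 (r,kernel):
  L0: frame=0x38 idx=5 entry=0x3A007 [P=1 RW=1 US=1 PS=0]
  L1: frame=0x3A idx=15 entry=0x3E007 [P=1 RW=1 US=1 PS=0]
  L2: frame=0x3E idx=2 entry=0x40007 [P=1 RW=1 US=1 PS=0]
  → PA=0x40486  (3 entries read)
#1 VA=0x7C2C0007A (r,kernel):
  L0: frame=0x38 idx=31 entry=0x42007 [P=1 RW=1 US=1 PS=0]
  L1: frame=0x42 idx=22 entry=0x45087 [P=1 RW=1 US=1 PS=1]
  → PA=0x4507A (huge @L1)  (2 entries read)
#2 VA=0x480000DAC (r,kernel):
  L0: frame=0x38 idx=18 entry=0x6B006 [P=0 RW=1 US=1 PS=0]
  ✗ PAGE_NOT_PRESENT  [1 reads]
#3 VA=0x1C0000FB0 (r,kernel):
  L0: frame=0x38 idx=7 entry=0x47087 [P=1 RW=1 US=1 PS=1]
  → PA=0x47FB0 (huge @L0)  (1 entries read)
#4 VA=0x4C261E11F (r,kernel):
  L0: frame=0x38 idx=19 entry=0x4A007 [P=1 RW=1 US=1 PS=0]
  L1: frame=0x4A idx=19 entry=0x4B007 [P=1 RW=1 US=1 PS=0]
  L2: frame=0x4B idx=30 entry=0x65006 [P=0 RW=1 US=1 PS=0]
  ✗ PAGE_NOT_PRESENT  [3 reads]

Entries read for #0: 3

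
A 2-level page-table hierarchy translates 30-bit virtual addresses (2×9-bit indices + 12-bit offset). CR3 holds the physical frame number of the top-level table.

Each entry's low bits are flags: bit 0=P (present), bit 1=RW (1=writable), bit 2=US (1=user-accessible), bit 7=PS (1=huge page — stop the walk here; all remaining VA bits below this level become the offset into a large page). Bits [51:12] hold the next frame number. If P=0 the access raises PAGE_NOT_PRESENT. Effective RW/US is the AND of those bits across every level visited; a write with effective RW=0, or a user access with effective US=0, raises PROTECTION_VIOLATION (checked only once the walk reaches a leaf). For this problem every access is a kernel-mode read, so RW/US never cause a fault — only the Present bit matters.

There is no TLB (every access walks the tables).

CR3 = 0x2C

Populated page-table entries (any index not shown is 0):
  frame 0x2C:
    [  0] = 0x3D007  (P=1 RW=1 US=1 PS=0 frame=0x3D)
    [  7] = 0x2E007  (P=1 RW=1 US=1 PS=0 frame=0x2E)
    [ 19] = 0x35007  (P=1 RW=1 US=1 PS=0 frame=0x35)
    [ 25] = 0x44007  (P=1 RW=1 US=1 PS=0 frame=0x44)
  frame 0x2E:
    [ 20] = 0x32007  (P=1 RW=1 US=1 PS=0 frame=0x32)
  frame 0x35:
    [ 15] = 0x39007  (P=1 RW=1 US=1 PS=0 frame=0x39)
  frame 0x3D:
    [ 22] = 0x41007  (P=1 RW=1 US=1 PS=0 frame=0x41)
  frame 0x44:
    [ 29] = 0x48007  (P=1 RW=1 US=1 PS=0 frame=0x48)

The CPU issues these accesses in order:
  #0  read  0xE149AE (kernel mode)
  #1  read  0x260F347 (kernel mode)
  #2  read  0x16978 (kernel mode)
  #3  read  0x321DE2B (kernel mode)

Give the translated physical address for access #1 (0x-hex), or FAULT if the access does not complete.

Per-access translation:
#0 VA=0xE149AE (r,kernel):
  L0 @0x2C[7] → 0x2E007  P=1,RW=1,US=1,PS=0
  L1 @0x2E[20] → 0x32007  P=1,RW=1,US=1,PS=0
  ⇒ phys 0x329AE  [2 reads]
#1 VA=0x260F347 (r,kernel):
  L0 @0x2C[19] → 0x35007  P=1,RW=1,US=1,PS=0
  L1 @0x35[15] → 0x39007  P=1,RW=1,US=1,PS=0
  ⇒ phys 0x39347  [2 reads]
#2 VA=0x16978 (r,kernel):
  L0 @0x2C[0] → 0x3D007  P=1,RW=1,US=1,PS=0
  L1 @0x3D[22] → 0x41007  P=1,RW=1,US=1,PS=0
  ⇒ phys 0x41978  [2 reads]
#3 VA=0x321DE2B (r,kernel):
  L0 @0x2C[25] → 0x44007  P=1,RW=1,US=1,PS=0
  L1 @0x44[29] → 0x48007  P=1,RW=1,US=1,PS=0
  ⇒ phys 0x48E2B  [2 reads]

Access #1 PA: 0x39347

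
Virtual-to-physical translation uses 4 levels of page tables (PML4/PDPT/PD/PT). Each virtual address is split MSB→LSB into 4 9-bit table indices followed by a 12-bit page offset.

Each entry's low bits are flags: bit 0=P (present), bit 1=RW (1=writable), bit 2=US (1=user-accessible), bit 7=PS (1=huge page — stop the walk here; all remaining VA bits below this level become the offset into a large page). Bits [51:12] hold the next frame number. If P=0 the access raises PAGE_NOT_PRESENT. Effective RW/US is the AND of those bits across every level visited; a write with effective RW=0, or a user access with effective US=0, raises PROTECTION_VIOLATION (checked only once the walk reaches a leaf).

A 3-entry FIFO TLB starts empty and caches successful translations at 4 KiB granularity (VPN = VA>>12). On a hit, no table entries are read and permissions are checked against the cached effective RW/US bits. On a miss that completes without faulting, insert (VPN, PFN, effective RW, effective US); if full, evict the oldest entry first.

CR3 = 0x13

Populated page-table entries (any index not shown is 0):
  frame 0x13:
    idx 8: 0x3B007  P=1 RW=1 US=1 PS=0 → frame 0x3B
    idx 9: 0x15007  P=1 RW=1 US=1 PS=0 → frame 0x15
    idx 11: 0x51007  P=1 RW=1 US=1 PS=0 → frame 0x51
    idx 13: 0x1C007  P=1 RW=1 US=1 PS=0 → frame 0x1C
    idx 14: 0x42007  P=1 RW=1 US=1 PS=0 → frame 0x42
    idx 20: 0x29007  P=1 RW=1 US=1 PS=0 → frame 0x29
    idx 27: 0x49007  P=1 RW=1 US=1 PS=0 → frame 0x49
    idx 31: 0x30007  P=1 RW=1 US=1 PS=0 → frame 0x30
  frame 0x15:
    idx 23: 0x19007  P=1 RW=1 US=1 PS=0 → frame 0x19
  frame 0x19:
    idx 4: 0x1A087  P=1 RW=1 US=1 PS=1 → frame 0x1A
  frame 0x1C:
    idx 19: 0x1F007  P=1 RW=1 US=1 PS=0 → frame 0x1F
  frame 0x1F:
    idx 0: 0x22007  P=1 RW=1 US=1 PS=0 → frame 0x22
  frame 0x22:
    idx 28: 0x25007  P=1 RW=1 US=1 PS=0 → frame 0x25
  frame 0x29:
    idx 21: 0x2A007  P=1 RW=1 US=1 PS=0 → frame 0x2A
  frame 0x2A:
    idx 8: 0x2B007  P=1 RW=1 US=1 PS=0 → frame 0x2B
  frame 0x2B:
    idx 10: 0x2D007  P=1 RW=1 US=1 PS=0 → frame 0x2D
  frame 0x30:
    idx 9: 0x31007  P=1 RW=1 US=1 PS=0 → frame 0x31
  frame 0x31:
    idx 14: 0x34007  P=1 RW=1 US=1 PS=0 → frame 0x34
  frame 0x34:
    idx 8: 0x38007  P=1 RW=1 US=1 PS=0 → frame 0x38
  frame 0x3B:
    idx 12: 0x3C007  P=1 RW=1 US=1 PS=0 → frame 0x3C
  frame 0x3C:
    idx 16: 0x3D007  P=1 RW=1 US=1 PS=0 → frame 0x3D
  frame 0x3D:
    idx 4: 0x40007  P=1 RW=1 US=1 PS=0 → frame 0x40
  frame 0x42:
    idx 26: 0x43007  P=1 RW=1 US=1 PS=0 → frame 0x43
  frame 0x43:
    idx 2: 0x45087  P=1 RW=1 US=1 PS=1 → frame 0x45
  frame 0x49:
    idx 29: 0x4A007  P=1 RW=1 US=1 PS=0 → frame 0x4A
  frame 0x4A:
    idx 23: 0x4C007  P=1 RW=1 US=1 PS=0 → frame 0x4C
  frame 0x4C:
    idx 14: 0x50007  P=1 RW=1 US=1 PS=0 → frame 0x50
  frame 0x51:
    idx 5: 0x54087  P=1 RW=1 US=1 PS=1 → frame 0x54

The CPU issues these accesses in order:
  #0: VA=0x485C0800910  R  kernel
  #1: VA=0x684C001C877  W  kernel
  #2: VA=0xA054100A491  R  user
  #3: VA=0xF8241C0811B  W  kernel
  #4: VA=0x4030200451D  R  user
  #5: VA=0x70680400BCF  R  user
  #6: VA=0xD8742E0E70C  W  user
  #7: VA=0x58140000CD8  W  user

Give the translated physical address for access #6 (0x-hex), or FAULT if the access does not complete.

Walk each access:
#0 VA=0x485C0800910 (r,kernel):
  [0] read 0x13 idx=9: raw=0x15007 flags P=1 W=1 U=1 S=0
  [1] read 0x15 idx=23: raw=0x19007 flags P=1 W=1 U=1 S=0
  [2] read 0x19 idx=4: raw=0x1A087 flags P=1 W=1 U=1 S=1
  ⇒ phys 0x1A910 (huge @L2)  [3 reads]
#1 VA=0x684C001C877 (w,kernel):
  [0] read 0x13 idx=13: raw=0x1C007 flags P=1 W=1 U=1 S=0
  [1] read 0x1C idx=19: raw=0x1F007 flags P=1 W=1 U=1 S=0
  [2] read 0x1F idx=0: raw=0x22007 flags P=1 W=1 U=1 S=0
  [3] read 0x22 idx=28: raw=0x25007 flags P=1 W=1 U=1 S=0
  ⇒ phys 0x25877  [4 reads]
#2 VA=0xA054100A491 (r,user):
  [0] read 0x13 idx=20: raw=0x29007 flags P=1 W=1 U=1 S=0
  [1] read 0x29 idx=21: raw=0x2A007 flags P=1 W=1 U=1 S=0
  [2] read 0x2A idx=8: raw=0x2B007 flags P=1 W=1 U=1 S=0
  [3] read 0x2B idx=10: raw=0x2D007 flags P=1 W=1 U=1 S=0
  ⇒ phys 0x2D491  [4 reads]
#3 VA=0xF8241C0811B (w,kernel):
  [0] read 0x13 idx=31: raw=0x30007 flags P=1 W=1 U=1 S=0
  [1] read 0x30 idx=9: raw=0x31007 flags P=1 W=1 U=1 S=0
  [2] read 0x31 idx=14: raw=0x34007 flags P=1 W=1 U=1 S=0
  [3] read 0x34 idx=8: raw=0x38007 flags P=1 W=1 U=1 S=0
  ⇒ phys 0x3811B  [4 reads]
#4 VA=0x4030200451D (r,user):
  [0] read 0x13 idx=8: raw=0x3B007 flags P=1 W=1 U=1 S=0
  [1] read 0x3B idx=12: raw=0x3C007 flags P=1 W=1 U=1 S=0
  [2] read 0x3C idx=16: raw=0x3D007 flags P=1 W=1 U=1 S=0
  [3] read 0x3D idx=4: raw=0x40007 flags P=1 W=1 U=1 S=0
  ⇒ phys 0x4051D  [4 reads]
#5 VA=0x70680400BCF (r,user):
  [0] read 0x13 idx=14: raw=0x42007 flags P=1 W=1 U=1 S=0
  [1] read 0x42 idx=26: raw=0x43007 flags P=1 W=1 U=1 S=0
  [2] read 0x43 idx=2: raw=0x45087 flags P=1 W=1 U=1 S=1
  ⇒ phys 0x45BCF (huge @L2)  [3 reads]
#6 VA=0xD8742E0E70C (w,user):
  [0] read 0x13 idx=27: raw=0x49007 flags P=1 W=1 U=1 S=0
  [1] read 0x49 idx=29: raw=0x4A007 flags P=1 W=1 U=1 S=0
  [2] read 0x4A idx=23: raw=0x4C007 flags P=1 W=1 U=1 S=0
  [3] read 0x4C idx=14: raw=0x50007 flags P=1 W=1 U=1 S=0
  ⇒ phys 0x5070C  [4 reads]
#7 VA=0x58140000CD8 (w,user):
  [0] read 0x13 idx=11: raw=0x51007 flags P=1 W=1 U=1 S=0
  [1] read 0x51 idx=5: raw=0x54087 flags P=1 W=1 U=1 S=1
  ⇒ phys 0x54CD8 (huge @L1)  [2 reads]

Access #6 PA: 0x5070C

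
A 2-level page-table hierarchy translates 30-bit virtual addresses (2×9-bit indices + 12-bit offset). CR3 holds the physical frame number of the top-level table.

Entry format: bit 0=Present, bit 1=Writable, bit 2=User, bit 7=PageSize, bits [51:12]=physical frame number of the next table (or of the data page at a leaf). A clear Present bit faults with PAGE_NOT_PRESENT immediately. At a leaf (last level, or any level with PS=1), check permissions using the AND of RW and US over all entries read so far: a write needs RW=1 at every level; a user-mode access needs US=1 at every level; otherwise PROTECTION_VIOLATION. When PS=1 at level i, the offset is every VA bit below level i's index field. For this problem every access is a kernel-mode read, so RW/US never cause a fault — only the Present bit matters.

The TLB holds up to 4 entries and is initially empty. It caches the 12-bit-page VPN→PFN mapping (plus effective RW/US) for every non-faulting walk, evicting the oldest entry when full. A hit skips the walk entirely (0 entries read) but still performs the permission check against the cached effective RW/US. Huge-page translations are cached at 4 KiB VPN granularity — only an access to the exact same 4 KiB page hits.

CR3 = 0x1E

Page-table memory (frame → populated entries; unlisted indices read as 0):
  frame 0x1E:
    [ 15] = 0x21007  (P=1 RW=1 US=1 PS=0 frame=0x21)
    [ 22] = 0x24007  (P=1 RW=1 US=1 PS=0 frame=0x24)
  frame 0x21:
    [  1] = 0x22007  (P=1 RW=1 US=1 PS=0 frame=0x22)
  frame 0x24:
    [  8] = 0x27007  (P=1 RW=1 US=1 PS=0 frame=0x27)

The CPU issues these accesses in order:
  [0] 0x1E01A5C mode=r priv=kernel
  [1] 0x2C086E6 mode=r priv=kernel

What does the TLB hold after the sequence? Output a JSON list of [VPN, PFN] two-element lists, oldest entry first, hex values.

Trace:
#0 VA=0x1E01A5C (r,kernel):
  [0] read 0x1E idx=15: raw=0x21007 flags P=1 W=1 U=1 S=0
  [1] read 0x21 idx=1: raw=0x22007 flags P=1 W=1 U=1 S=0
  ✓ 0x22A5C  — 2 lookups
#1 VA=0x2C086E6 (r,kernel):
  [0] read 0x1E idx=22: raw=0x24007 flags P=1 W=1 U=1 S=0
  [1] read 0x24 idx=8: raw=0x27007 flags P=1 W=1 U=1 S=0
  ✓ 0x276E6  — 2 lookups

TLB: [["0x1E01", "0x22"], ["0x2C08", "0x27"]]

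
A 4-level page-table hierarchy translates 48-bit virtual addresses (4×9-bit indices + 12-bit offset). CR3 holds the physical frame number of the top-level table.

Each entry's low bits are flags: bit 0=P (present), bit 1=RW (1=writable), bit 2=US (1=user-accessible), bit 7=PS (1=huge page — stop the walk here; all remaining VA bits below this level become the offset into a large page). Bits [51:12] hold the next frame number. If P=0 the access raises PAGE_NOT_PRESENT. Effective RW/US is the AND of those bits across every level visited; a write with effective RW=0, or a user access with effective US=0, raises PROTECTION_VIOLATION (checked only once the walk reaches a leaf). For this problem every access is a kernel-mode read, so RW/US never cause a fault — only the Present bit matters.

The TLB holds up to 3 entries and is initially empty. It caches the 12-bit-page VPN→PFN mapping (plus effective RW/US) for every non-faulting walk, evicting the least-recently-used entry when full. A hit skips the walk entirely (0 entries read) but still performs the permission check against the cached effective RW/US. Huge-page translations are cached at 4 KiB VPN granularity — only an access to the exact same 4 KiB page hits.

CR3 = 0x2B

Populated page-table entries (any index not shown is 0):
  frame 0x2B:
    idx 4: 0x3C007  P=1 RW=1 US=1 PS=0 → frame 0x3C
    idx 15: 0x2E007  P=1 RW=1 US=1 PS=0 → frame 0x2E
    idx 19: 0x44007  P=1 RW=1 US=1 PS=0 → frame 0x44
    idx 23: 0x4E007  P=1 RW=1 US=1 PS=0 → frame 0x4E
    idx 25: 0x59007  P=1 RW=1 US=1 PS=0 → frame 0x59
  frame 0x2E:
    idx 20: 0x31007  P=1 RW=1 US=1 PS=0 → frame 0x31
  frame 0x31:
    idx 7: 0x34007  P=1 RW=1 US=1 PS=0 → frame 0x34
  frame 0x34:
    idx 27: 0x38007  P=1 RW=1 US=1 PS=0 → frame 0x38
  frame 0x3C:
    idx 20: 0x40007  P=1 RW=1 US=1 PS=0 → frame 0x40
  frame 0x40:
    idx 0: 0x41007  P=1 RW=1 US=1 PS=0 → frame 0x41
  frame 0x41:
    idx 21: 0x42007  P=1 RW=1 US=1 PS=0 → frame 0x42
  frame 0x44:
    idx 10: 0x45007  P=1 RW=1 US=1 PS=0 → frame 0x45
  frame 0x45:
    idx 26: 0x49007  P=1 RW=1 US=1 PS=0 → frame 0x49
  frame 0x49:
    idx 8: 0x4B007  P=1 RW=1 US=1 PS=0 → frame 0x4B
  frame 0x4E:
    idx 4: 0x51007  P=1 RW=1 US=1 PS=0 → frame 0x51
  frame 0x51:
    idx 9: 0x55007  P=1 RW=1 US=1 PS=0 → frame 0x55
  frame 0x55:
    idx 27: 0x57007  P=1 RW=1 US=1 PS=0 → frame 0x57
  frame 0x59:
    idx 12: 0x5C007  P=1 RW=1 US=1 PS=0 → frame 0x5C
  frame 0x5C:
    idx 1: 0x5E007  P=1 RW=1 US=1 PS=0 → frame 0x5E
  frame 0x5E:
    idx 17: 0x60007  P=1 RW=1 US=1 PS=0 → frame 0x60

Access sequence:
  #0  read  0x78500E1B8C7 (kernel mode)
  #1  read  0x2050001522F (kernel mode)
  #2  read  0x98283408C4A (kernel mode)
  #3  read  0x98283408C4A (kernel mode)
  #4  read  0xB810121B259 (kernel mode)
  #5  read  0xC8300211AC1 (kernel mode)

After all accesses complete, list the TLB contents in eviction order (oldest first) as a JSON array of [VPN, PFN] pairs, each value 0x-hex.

Per-access translation:
#0 VA=0x78500E1B8C7 (r,kernel):
  [0] read 0x2B idx=15: raw=0x2E007 flags P=1 W=1 U=1 S=0
  [1] read 0x2E idx=20: raw=0x31007 flags P=1 W=1 U=1 S=0
  [2] read 0x31 idx=7: raw=0x34007 flags P=1 W=1 U=1 S=0
  [3] read 0x34 idx=27: raw=0x38007 flags P=1 W=1 U=1 S=0
  ✓ 0x388C7  — 4 lookups
#1 VA=0x2050001522F (r,kernel):
  [0] read 0x2B idx=4: raw=0x3C007 flags P=1 W=1 U=1 S=0
  [1] read 0x3C idx=20: raw=0x40007 flags P=1 W=1 U=1 S=0
  [2] read 0x40 idx=0: raw=0x41007 flags P=1 W=1 U=1 S=0
  [3] read 0x41 idx=21: raw=0x42007 flags P=1 W=1 U=1 S=0
  ✓ 0x4222F  — 4 lookups
#2 VA=0x98283408C4A (r,kernel):
  [0] read 0x2B idx=19: raw=0x44007 flags P=1 W=1 U=1 S=0
  [1] read 0x44 idx=10: raw=0x45007 flags P=1 W=1 U=1 S=0
  [2] read 0x45 idx=26: raw=0x49007 flags P=1 W=1 U=1 S=0
  [3] read 0x49 idx=8: raw=0x4B007 flags P=1 W=1 U=1 S=0
  ✓ 0x4BC4A  — 4 lookups
#3 VA=0x98283408C4A (r,kernel):
  TLB hit vpn=0x98283408 → PA=0x4BC4A
#4 VA=0xB810121B259 (r,kernel):
  [0] read 0x2B idx=23: raw=0x4E007 flags P=1 W=1 U=1 S=0
  [1] read 0x4E idx=4: raw=0x51007 flags P=1 W=1 U=1 S=0
  [2] read 0x51 idx=9: raw=0x55007 flags P=1 W=1 U=1 S=0
  [3] read 0x55 idx=27: raw=0x57007 flags P=1 W=1 U=1 S=0
  ✓ 0x57259  — 4 lookups
#5 VA=0xC8300211AC1 (r,kernel):
  [0] read 0x2B idx=25: raw=0x59007 flags P=1 W=1 U=1 S=0
  [1] read 0x59 idx=12: raw=0x5C007 flags P=1 W=1 U=1 S=0
  [2] read 0x5C idx=1: raw=0x5E007 flags P=1 W=1 U=1 S=0
  [3] read 0x5E idx=17: raw=0x60007 flags P=1 W=1 U=1 S=0
  ✓ 0x60AC1  — 4 lookups

TLB: [["0x98283408", "0x4B"], ["0xB810121B", "0x57"], ["0xC8300211", "0x60"]]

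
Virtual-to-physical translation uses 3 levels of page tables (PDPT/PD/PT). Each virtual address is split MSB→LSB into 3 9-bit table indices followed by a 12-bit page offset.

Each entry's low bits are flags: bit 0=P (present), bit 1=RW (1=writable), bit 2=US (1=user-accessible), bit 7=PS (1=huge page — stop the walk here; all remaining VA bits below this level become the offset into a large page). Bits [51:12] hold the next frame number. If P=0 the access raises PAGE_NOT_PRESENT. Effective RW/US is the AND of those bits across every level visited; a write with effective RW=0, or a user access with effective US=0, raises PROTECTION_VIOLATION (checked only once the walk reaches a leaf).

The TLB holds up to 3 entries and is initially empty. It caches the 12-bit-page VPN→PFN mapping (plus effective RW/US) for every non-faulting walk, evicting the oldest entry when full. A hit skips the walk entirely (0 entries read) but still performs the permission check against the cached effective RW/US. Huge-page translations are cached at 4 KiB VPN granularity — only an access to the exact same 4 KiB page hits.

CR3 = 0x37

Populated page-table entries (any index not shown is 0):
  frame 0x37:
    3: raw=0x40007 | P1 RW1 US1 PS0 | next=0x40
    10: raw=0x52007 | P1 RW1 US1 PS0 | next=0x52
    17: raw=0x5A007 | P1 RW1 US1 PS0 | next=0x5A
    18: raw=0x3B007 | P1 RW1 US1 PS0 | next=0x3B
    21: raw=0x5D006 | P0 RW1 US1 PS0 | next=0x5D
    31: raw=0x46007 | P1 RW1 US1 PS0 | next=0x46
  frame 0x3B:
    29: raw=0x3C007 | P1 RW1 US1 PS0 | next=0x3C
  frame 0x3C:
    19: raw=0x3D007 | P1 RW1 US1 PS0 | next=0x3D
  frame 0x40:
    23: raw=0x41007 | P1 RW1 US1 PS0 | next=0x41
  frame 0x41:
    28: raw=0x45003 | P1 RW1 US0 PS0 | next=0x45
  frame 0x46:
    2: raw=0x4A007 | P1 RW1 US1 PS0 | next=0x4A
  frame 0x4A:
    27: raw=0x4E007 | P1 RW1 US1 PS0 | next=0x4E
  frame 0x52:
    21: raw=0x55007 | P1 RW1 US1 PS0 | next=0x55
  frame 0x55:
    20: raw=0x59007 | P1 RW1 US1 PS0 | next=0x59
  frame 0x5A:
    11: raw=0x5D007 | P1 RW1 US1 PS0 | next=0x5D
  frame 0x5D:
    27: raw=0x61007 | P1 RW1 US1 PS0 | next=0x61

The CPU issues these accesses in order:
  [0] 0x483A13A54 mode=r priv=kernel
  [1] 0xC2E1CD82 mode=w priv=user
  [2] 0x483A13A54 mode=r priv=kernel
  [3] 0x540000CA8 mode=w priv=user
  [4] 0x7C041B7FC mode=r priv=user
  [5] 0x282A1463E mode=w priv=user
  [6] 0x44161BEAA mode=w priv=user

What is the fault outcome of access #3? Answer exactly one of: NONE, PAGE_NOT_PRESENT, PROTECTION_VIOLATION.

Per-access translation:
#0 VA=0x483A13A54 (r,kernel):
  [0] read 0x37 idx=18: raw=0x3B007 flags P=1 W=1 U=1 S=0
  [1] read 0x3B idx=29: raw=0x3C007 flags P=1 W=1 U=1 S=0
  [2] read 0x3C idx=19: raw=0x3D007 flags P=1 W=1 U=1 S=0
  ✓ 0x3DA54  — 3 lookups
#1 VA=0xC2E1CD82 (w,user):
  [0] read 0x37 idx=3: raw=0x40007 flags P=1 W=1 U=1 S=0
  [1] read 0x40 idx=23: raw=0x41007 flags P=1 W=1 U=1 S=0
  [2] read 0x41 idx=28: raw=0x45003 flags P=1 W=1 U=0 S=0
  ✗ PROTECTION_VIOLATION  [3 reads]
#2 VA=0x483A13A54 (r,kernel):
  TLB hit vpn=0x483A13 → PA=0x3DA54
#3 VA=0x540000CA8 (w,user):
  [0] read 0x37 idx=21: raw=0x5D006 flags P=0 W=1 U=1 S=0
  ✗ PAGE_NOT_PRESENT  [1 reads]
#4 VA=0x7C041B7FC (r,user):
  [0] read 0x37 idx=31: raw=0x46007 flags P=1 W=1 U=1 S=0
  [1] read 0x46 idx=2: raw=0x4A007 flags P=1 W=1 U=1 S=0
  [2] read 0x4A idx=27: raw=0x4E007 flags P=1 W=1 U=1 S=0
  ✓ 0x4E7FC  — 3 lookups
#5 VA=0x282A1463E (w,user):
  [0] read 0x37 idx=10: raw=0x52007 flags P=1 W=1 U=1 S=0
  [1] read 0x52 idx=21: raw=0x55007 flags P=1 W=1 U=1 S=0
  [2] read 0x55 idx=20: raw=0x59007 flags P=1 W=1 U=1 S=0
  ✓ 0x5963E  — 3 lookups
#6 VA=0x44161BEAA (w,user):
  [0] read 0x37 idx=17: raw=0x5A007 flags P=1 W=1 U=1 S=0
  [1] read 0x5A idx=11: raw=0x5D007 flags P=1 W=1 U=1 S=0
  [2] read 0x5D idx=27: raw=0x61007 flags P=1 W=1 U=1 S=0
  ✓ 0x61EAA  — 3 lookups

Access #3 fault: PAGE_NOT_PRESENT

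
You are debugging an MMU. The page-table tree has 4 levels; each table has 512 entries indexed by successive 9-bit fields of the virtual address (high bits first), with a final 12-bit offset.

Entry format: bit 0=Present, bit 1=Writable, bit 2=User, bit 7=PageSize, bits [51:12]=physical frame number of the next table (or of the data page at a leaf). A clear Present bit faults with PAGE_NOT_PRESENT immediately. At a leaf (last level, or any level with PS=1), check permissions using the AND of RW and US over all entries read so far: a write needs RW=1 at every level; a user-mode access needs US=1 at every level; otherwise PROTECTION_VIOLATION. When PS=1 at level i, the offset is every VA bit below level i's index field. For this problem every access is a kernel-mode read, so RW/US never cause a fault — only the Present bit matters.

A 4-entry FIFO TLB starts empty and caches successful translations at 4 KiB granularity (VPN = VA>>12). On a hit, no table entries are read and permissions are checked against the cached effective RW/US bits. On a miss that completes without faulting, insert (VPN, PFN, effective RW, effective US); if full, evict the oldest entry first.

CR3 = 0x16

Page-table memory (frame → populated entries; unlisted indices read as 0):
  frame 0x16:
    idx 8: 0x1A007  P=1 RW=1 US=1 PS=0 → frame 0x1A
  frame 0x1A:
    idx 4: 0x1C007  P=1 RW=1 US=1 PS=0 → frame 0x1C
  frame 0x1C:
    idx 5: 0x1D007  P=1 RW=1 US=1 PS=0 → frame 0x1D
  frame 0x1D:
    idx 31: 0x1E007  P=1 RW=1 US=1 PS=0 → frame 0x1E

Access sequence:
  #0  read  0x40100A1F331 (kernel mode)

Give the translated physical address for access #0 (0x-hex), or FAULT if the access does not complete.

Trace:
#0 VA=0x40100A1F331 (r,kernel):
  L0: frame=0x16 idx=8 entry=0x1A007 [P=1 RW=1 US=1 PS=0]
  L1: frame=0x1A idx=4 entry=0x1C007 [P=1 RW=1 US=1 PS=0]
  L2: frame=0x1C idx=5 entry=0x1D007 [P=1 RW=1 US=1 PS=0]
  L3: frame=0x1D idx=31 entry=0x1E007 [P=1 RW=1 US=1 PS=0]
  ⇒ phys 0x1E331  [4 reads]

Access #0 PA: 0x1E331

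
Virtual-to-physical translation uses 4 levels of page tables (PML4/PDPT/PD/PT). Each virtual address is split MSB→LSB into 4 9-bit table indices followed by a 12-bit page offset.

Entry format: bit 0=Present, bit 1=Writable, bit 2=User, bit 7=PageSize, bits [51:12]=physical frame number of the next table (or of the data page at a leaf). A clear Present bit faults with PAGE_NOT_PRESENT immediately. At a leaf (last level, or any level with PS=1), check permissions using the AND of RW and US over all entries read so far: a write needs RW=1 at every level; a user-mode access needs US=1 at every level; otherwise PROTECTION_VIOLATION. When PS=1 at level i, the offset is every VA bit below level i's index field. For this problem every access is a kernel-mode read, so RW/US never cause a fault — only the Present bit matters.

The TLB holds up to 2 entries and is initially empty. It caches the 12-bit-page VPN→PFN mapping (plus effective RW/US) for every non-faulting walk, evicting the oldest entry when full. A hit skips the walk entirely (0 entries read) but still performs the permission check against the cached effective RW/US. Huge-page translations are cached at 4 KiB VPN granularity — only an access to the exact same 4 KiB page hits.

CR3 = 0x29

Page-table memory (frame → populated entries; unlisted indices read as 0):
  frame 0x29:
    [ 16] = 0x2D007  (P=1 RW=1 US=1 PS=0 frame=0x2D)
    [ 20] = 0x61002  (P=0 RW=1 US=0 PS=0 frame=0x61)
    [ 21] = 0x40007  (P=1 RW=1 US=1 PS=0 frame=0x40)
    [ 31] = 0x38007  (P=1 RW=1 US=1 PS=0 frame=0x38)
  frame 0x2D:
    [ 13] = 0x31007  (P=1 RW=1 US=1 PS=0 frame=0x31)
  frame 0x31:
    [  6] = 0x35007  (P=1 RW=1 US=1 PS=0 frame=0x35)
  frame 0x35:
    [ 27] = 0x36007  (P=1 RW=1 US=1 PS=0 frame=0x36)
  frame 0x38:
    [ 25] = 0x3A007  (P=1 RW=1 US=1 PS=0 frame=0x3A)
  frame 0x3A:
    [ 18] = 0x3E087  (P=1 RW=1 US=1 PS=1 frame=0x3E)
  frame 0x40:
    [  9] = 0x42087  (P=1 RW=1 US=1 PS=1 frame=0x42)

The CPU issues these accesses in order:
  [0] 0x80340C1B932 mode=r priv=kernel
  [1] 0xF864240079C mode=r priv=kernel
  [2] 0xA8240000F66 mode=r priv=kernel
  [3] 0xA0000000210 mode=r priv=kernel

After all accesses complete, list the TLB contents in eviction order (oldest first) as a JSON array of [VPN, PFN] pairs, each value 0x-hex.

Trace:
#0 VA=0x80340C1B932 (r,kernel):
  lvl0: tbl 0x29, slot 16 ⇒ 0x2D007 (P1/RW1/US1/PS0)
  lvl1: tbl 0x2D, slot 13 ⇒ 0x31007 (P1/RW1/US1/PS0)
  lvl2: tbl 0x31, slot 6 ⇒ 0x35007 (P1/RW1/US1/PS0)
  lvl3: tbl 0x35, slot 27 ⇒ 0x36007 (P1/RW1/US1/PS0)
  ⇒ phys 0x36932  [4 reads]
#1 VA=0xF864240079C (r,kernel):
  lvl0: tbl 0x29, slot 31 ⇒ 0x38007 (P1/RW1/US1/PS0)
  lvl1: tbl 0x38, slot 25 ⇒ 0x3A007 (P1/RW1/US1/PS0)
  lvl2: tbl 0x3A, slot 18 ⇒ 0x3E087 (P1/RW1/US1/PS1)
  ⇒ phys 0x3E79C (huge @L2)  [3 reads]
#2 VA=0xA8240000F66 (r,kernel):
  lvl0: tbl 0x29, slot 21 ⇒ 0x40007 (P1/RW1/US1/PS0)
  lvl1: tbl 0x40, slot 9 ⇒ 0x42087 (P1/RW1/US1/PS1)
  ⇒ phys 0x42F66 (huge @L1)  [2 reads]
#3 VA=0xA0000000210 (r,kernel):
  lvl0: tbl 0x29, slot 20 ⇒ 0x61002 (P0/RW1/US0/PS0)
  → PAGE_NOT_PRESENT  (1 entries read)

TLB: [["0xF8642400", "0x3E"], ["0xA8240000", "0x42"]]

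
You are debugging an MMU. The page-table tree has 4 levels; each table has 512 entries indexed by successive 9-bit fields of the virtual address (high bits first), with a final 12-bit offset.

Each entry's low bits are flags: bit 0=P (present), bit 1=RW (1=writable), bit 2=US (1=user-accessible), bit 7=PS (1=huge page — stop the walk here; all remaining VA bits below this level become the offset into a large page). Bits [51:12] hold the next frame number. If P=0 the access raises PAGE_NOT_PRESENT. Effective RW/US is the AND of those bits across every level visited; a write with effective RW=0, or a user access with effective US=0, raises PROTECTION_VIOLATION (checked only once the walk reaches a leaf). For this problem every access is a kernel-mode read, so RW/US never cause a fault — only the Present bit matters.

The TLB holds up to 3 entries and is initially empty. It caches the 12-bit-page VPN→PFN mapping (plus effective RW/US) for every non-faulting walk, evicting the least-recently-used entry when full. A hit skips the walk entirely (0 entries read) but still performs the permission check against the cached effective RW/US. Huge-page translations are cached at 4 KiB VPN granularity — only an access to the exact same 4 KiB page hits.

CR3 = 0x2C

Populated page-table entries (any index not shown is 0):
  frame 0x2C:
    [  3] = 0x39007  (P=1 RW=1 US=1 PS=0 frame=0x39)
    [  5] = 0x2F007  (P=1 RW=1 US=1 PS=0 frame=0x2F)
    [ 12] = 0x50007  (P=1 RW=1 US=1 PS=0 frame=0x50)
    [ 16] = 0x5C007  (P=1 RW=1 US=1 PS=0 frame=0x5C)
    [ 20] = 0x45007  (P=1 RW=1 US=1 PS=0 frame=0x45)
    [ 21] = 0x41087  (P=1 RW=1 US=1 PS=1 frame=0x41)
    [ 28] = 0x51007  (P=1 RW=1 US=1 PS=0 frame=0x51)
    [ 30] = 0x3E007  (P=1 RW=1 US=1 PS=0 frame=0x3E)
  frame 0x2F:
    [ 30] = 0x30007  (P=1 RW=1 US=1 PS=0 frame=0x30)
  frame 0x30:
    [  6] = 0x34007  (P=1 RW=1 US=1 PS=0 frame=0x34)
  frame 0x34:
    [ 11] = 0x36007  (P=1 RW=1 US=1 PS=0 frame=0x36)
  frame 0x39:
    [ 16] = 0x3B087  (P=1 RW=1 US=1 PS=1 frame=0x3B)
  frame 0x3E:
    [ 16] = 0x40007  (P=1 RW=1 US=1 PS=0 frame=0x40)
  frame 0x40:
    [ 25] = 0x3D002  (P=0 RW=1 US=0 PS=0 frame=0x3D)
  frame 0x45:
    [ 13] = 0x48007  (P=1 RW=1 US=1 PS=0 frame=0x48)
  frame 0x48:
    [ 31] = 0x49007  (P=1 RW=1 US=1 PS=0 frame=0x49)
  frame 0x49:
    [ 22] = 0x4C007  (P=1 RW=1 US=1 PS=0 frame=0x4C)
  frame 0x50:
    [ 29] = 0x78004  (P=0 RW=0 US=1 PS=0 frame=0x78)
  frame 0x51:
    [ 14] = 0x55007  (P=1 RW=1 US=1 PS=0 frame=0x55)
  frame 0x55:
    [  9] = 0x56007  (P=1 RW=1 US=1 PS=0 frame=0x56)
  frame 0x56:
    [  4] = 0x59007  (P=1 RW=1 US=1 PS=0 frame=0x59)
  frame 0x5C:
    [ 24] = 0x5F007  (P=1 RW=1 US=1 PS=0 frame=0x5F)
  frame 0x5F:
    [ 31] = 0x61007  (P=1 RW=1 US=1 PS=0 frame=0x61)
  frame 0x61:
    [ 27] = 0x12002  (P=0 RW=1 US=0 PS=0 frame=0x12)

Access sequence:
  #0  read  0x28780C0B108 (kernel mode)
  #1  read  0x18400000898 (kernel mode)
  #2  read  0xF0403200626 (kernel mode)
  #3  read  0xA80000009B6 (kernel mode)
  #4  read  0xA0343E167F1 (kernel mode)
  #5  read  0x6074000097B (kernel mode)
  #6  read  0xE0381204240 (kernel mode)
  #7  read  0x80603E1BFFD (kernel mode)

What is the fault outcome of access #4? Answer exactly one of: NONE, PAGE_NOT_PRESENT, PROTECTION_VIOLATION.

Walk each access:
#0 VA=0x28780C0B108 (r,kernel):
  lvl0: tbl 0x2C, slot 5 ⇒ 0x2F007 (P1/RW1/US1/PS0)
  lvl1: tbl 0x2F, slot 30 ⇒ 0x30007 (P1/RW1/US1/PS0)
  lvl2: tbl 0x30, slot 6 ⇒ 0x34007 (P1/RW1/US1/PS0)
  lvl3: tbl 0x34, slot 11 ⇒ 0x36007 (P1/RW1/US1/PS0)
  ✓ 0x36108  — 4 lookups
#1 VA=0x18400000898 (r,kernel):
  lvl0: tbl 0x2C, slot 3 ⇒ 0x39007 (P1/RW1/US1/PS0)
  lvl1: tbl 0x39, slot 16 ⇒ 0x3B087 (P1/RW1/US1/PS1)
  ✓ 0x3B898 (huge @L1)  — 2 lookups
#2 VA=0xF0403200626 (r,kernel):
  lvl0: tbl 0x2C, slot 30 ⇒ 0x3E007 (P1/RW1/US1/PS0)
  lvl1: tbl 0x3E, slot 16 ⇒ 0x40007 (P1/RW1/US1/PS0)
  lvl2: tbl 0x40, slot 25 ⇒ 0x3D002 (P0/RW1/US0/PS0)
  → PAGE_NOT_PRESENT  (3 entries read)
#3 VA=0xA80000009B6 (r,kernel):
  lvl0: tbl 0x2C, slot 21 ⇒ 0x41087 (P1/RW1/US1/PS1)
  ✓ 0x419B6 (huge @L0)  — 1 lookups
#4 VA=0xA0343E167F1 (r,kernel):
  lvl0: tbl 0x2C, slot 20 ⇒ 0x45007 (P1/RW1/US1/PS0)
  lvl1: tbl 0x45, slot 13 ⇒ 0x48007 (P1/RW1/US1/PS0)
  lvl2: tbl 0x48, slot 31 ⇒ 0x49007 (P1/RW1/US1/PS0)
  lvl3: tbl 0x49, slot 22 ⇒ 0x4C007 (P1/RW1/US1/PS0)
  ✓ 0x4C7F1  — 4 lookups
#5 VA=0x6074000097B (r,kernel):
  lvl0: tbl 0x2C, slot 12 ⇒ 0x50007 (P1/RW1/US1/PS0)
  lvl1: tbl 0x50, slot 29 ⇒ 0x78004 (P0/RW0/US1/PS0)
  → PAGE_NOT_PRESENT  (2 entries read)
#6 VA=0xE0381204240 (r,kernel):
  lvl0: tbl 0x2C, slot 28 ⇒ 0x51007 (P1/RW1/US1/PS0)
  lvl1: tbl 0x51, slot 14 ⇒ 0x55007 (P1/RW1/US1/PS0)
  lvl2: tbl 0x55, slot 9 ⇒ 0x56007 (P1/RW1/US1/PS0)
  lvl3: tbl 0x56, slot 4 ⇒ 0x59007 (P1/RW1/US1/PS0)
  ✓ 0x59240  — 4 lookups
#7 VA=0x80603E1BFFD (r,kernel):
  lvl0: tbl 0x2C, slot 16 ⇒ 0x5C007 (P1/RW1/US1/PS0)
  lvl1: tbl 0x5C, slot 24 ⇒ 0x5F007 (P1/RW1/US1/PS0)
  lvl2: tbl 0x5F, slot 31 ⇒ 0x61007 (P1/RW1/US1/PS0)
  lvl3: tbl 0x61, slot 27 ⇒ 0x12002 (P0/RW1/US0/PS0)
  → PAGE_NOT_PRESENT  (4 entries read)

Access #4 fault: NONE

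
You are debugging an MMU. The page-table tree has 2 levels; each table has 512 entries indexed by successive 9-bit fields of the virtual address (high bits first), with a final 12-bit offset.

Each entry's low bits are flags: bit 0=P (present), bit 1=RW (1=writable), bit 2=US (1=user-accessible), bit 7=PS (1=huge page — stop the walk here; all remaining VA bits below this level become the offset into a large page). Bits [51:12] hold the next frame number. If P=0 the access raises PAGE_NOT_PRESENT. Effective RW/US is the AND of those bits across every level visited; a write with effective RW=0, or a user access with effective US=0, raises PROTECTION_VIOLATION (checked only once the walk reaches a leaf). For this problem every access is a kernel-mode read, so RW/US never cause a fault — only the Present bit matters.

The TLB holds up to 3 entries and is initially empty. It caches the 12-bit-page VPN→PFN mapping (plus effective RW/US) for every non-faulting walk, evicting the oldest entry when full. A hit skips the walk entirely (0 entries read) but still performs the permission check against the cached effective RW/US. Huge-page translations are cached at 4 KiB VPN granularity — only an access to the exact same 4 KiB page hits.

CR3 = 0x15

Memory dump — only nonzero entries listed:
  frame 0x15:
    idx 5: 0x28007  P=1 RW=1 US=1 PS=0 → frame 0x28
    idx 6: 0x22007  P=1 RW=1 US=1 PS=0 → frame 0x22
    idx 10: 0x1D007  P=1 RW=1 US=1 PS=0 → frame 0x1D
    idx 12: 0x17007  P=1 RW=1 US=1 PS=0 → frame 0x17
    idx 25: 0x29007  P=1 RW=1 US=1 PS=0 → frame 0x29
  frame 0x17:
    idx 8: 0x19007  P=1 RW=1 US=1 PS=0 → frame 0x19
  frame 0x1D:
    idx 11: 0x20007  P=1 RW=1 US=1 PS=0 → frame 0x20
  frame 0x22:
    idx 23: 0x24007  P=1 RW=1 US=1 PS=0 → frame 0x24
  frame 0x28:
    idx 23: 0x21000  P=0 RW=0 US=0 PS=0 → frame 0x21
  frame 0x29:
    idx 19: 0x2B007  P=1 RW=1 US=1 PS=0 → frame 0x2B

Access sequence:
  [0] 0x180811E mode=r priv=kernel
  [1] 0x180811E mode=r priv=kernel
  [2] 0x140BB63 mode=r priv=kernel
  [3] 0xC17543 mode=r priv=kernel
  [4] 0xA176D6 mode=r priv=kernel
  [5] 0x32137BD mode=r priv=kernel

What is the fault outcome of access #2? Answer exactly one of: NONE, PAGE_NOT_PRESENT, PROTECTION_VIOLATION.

Walk each access:
#0 VA=0x180811E (r,kernel):
  L0 @0x15[12] → 0x17007  P=1,RW=1,US=1,PS=0
  L1 @0x17[8] → 0x19007  P=1,RW=1,US=1,PS=0
  ✓ 0x1911E  — 2 lookups
#1 VA=0x180811E (r,kernel):
  TLB hit vpn=0x1808 → PA=0x1911E
#2 VA=0x140BB63 (r,kernel):
  L0 @0x15[10] → 0x1D007  P=1,RW=1,US=1,PS=0
  L1 @0x1D[11] → 0x20007  P=1,RW=1,US=1,PS=0
  ✓ 0x20B63  — 2 lookups
#3 VA=0xC17543 (r,kernel):
  L0 @0x15[6] → 0x22007  P=1,RW=1,US=1,PS=0
  L1 @0x22[23] → 0x24007  P=1,RW=1,US=1,PS=0
  ✓ 0x24543  — 2 lookups
#4 VA=0xA176D6 (r,kernel):
  L0 @0x15[5] → 0x28007  P=1,RW=1,US=1,PS=0
  L1 @0x28[23] → 0x21000  P=0,RW=0,US=0,PS=0
  ✗ PAGE_NOT_PRESENT  [2 reads]
#5 VA=0x32137BD (r,kernel):
  L0 @0x15[25] → 0x29007  P=1,RW=1,US=1,PS=0
  L1 @0x29[19] → 0x2B007  P=1,RW=1,US=1,PS=0
  ✓ 0x2B7BD  — 2 lookups

Access #2 fault: NONE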